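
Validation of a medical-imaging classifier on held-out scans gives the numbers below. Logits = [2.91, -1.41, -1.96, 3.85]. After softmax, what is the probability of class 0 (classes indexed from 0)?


Exponentials: e^2.91=18.3568, e^-1.41=0.2441, e^-1.96=0.1409, e^3.85=46.9931
Sum = 65.7349
Softmax = [0.2793, 0.0037, 0.0021, 0.7149]
p[0] = 18.3568/65.7349 = 0.2793

0.2793


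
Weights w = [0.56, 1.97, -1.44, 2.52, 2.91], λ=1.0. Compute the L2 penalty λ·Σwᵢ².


‖w‖₂² = (0.56)² + (1.97)² + (-1.44)² + (2.52)² + (2.91)²
     = 0.3136 + 3.8809 + 2.0736 + 6.3504 + 8.4681
     = 21.0866
λ·‖w‖₂² = 1.0·21.0866 = 21.0866

21.0866


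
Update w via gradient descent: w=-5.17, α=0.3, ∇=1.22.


w_new = w - α·∇
= -5.17 - 0.3·1.22
= -5.17 - 0.366
= -5.536

-5.536


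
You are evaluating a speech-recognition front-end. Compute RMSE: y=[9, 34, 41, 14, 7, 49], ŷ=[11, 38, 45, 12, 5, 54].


MSE = 69/6 = 11.5
RMSE = √(69/6) = 3.3912

3.3912


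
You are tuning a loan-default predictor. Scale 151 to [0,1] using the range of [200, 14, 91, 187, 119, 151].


min=14, max=200
(151-14)/(200-14) = 137/186 = 0.7366

0.7366


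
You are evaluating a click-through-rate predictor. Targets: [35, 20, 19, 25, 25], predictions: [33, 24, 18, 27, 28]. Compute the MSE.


Squared errors: (35-33)²=4, (20-24)²=16, (19-18)²=1, (25-27)²=4, (25-28)²=9
Sum = 34
MSE = 34/5 = 34/5

34/5


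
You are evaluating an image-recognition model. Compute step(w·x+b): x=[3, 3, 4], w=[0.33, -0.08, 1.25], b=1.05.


z = (3)·(0.33) + (3)·(-0.08) + (4)·(1.25) + 1.05
  = 6.8
step(z) = 1 (z≥0)

1


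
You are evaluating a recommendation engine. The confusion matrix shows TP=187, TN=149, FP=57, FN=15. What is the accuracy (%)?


Accuracy = (TP+TN)/(TP+TN+FP+FN)
= (187+149)/(408)
= 336/408 = 82.35%

82.35%


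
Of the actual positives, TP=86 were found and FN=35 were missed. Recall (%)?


Recall = TP/(TP+FN)
= 86/(86+35)
= 86/121 = 71.07%

71.07%


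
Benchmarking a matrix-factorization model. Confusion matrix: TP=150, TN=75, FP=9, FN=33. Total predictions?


Total = TP + TN + FP + FN
= 150 + 75 + 9 + 33
= 267
(Predicted positive: 159, predicted negative: 108)

267


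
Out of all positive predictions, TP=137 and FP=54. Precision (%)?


Precision = TP/(TP+FP)
= 137/(137+54)
= 137/191 = 71.73%

71.73%


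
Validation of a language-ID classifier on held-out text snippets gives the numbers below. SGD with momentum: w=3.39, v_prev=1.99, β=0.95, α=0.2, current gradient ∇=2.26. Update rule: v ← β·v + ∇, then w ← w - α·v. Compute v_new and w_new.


v_new = 0.95·1.99 + 2.26 = 1.8905 + 2.26 = 4.1505
w_new = 3.39 - 0.2·4.1505 = 3.39 - 0.8301 = 2.5599

v_new=4.1505, w_new=2.5599


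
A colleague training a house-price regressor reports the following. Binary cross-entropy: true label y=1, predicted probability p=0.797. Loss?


BCE = -[y·ln(p) + (1-y)·ln(1-p)]
= -1·ln(0.797) - 0
= -ln(0.797) = 0.2269

0.2269


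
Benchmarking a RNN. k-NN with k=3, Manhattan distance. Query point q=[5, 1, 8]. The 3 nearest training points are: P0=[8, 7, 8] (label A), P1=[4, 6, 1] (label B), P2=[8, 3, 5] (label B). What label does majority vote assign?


d(q,P0) = 9  (label A)
d(q,P1) = 13  (label B)
d(q,P2) = 8  (label B)
Votes: A=1, B=2
Majority → B

B


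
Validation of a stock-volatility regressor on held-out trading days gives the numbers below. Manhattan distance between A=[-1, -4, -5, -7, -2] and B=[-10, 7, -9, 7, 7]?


d = |-1+ 10| + |-4-7| + |-5+ 9| + |-7-7| + |-2-7|
  = 9 + 11 + 4 + 14 + 9
  = 47

47


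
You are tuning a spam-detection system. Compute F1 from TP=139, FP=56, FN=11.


Precision = 139/195 = 0.7128
Recall = 139/150 = 0.9267
F1 = 2·P·R/(P+R) = 2·TP/(2·TP+FP+FN) = 278/(278+56+11) = 278/345 = 0.8058

0.8058


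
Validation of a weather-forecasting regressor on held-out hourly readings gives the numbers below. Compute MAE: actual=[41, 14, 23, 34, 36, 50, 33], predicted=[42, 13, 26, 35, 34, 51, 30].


Absolute errors: |41-42|=1, |14-13|=1, |23-26|=3, |34-35|=1, |36-34|=2, |50-51|=1, |33-30|=3
Sum = 12
MAE = 12/7 = 12/7

12/7


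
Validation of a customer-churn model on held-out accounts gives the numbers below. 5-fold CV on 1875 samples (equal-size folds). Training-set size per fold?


Fold size = 1875/5 = 375
Training per fold = 1875 - 375 = 1500

1500


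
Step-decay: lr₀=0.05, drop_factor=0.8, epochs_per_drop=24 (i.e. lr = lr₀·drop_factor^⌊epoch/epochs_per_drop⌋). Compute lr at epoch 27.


n_drops = ⌊27/24⌋ = 1
lr = 0.05·0.8^1 = 0.05·0.8 = 0.04

0.04


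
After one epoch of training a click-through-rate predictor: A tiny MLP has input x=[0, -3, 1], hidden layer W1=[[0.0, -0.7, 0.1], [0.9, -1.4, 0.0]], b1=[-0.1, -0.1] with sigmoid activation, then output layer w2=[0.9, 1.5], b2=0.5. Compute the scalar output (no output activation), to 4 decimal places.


z1[0] = (0.0)·(0) + (-0.7)·(-3) + (0.1)·(1) - 0.1 = 2.1
z1[1] = (0.9)·(0) + (-1.4)·(-3) + (0.0)·(1) - 0.1 = 4.1
h = sigmoid(z1) = [0.8909, 0.9837]
output = (0.9)·(0.8909) + (1.5)·(0.9837) + 0.5 = 2.7774

2.7774


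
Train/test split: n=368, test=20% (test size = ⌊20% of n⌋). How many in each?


Test = ⌊368·20/100⌋ = 73
Train = 368 - 73 = 295

Train: 295, Test: 73


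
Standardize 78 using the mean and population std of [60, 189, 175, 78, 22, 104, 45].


μ = 96.1429, σ = 59.3427
z = (78 - 96.1429)/59.3427 = -0.3057

-0.3057


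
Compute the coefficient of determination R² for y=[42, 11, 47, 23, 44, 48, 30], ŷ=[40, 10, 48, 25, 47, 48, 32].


ȳ = 35
SS_res = Σ(y-ŷ)² = 23
SS_tot = Σ(y-ȳ)² = 1188
R² = 1 - SS_res/SS_tot = 1 - 0.0194 = 0.9806

0.9806


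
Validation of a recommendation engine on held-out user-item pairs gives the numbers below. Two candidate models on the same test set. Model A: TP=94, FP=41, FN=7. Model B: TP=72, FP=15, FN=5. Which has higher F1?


Model A: P=94/135=0.6963, R=94/101=0.9307, F1=2PR/(P+R)=2TP/(2TP+FP+FN)=188/236=0.7966
Model B: P=72/87=0.8276, R=72/77=0.9351, F1=2PR/(P+R)=2TP/(2TP+FP+FN)=144/164=0.878
0.7966 < 0.878 → Model B

Model B


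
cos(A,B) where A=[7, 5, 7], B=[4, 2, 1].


A·B = 7·4 + 5·2 + 7·1 = 45
‖A‖ = √123 = 11.0905, ‖B‖ = √21 = 4.5826
cos = 45/(√123·√21) = 45/√2583 = 0.8854

0.8854


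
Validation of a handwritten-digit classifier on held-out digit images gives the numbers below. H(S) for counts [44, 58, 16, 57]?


Probabilities: [44/175, 58/175, 16/175, 57/175] ≈ [0.2514, 0.3314, 0.0914, 0.3257]
H = -((44/175)·log₂(44/175) + (58/175)·log₂(58/175) + (16/175)·log₂(16/175) + (57/175)·log₂(57/175))
  = 1.8715 bits

1.8715 bits


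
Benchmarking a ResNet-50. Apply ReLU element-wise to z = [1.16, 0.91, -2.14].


ReLU(1.16) = max(0, 1.16) = 1.16
ReLU(0.91) = max(0, 0.91) = 0.91
ReLU(-2.14) = max(0, -2.14) = 0.0
result = [1.16, 0.91, 0.0]

[1.16, 0.91, 0.0]


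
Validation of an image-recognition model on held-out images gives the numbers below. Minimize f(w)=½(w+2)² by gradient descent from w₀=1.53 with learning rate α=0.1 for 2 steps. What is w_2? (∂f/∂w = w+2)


step 1: grad = 1.53+2 = 3.53; w = 1.53 - 0.1·(3.53) = 1.177
step 2: grad = 1.177+2 = 3.177; w = 1.177 - 0.1·(3.177) = 0.8593

0.8593


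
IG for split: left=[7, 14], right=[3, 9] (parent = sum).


Parent = [10, 23], H_parent = 0.885
H_left = 0.9183 (n=21), H_right = 0.8113 (n=12)
H_children = (21/33)·0.9183 + (12/33)·0.8113 = 0.8794
IG = 0.885 - 0.8794 = 0.0056

0.0056


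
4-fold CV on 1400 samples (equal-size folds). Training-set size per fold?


Fold size = 1400/4 = 350
Training per fold = 1400 - 350 = 1050

1050


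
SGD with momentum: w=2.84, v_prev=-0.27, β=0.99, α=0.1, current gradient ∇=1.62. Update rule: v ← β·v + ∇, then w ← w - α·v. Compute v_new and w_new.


v_new = 0.99·-0.27 + 1.62 = -0.2673 + 1.62 = 1.3527
w_new = 2.84 - 0.1·1.3527 = 2.84 - 0.13527 = 2.70473

v_new=1.3527, w_new=2.70473


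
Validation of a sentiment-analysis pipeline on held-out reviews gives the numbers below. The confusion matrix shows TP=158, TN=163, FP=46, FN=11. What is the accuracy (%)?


Accuracy = (TP+TN)/(TP+TN+FP+FN)
= (158+163)/(378)
= 321/378 = 84.92%

84.92%


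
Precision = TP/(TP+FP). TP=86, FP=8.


Precision = TP/(TP+FP)
= 86/(86+8)
= 86/94 = 91.49%

91.49%


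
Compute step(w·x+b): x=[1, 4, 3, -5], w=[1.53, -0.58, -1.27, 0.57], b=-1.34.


z = (1)·(1.53) + (4)·(-0.58) + (3)·(-1.27) + (-5)·(0.57) - 1.34
  = -8.79
step(z) = 0 (z<0)

0


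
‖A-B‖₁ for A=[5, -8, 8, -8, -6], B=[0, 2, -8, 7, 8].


d = |5-0| + |-8-2| + |8+ 8| + |-8-7| + |-6-8|
  = 5 + 10 + 16 + 15 + 14
  = 60

60


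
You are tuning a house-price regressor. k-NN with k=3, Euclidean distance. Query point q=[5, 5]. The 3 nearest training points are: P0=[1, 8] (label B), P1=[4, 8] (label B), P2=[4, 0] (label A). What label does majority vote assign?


d(q,P0) = 5.0  (label B)
d(q,P1) = 3.1623  (label B)
d(q,P2) = 5.099  (label A)
Votes: A=1, B=2
Majority → B

B


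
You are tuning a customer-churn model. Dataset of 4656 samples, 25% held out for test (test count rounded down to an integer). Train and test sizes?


Test = ⌊4656·25/100⌋ = 1164
Train = 4656 - 1164 = 3492

Train: 3492, Test: 1164


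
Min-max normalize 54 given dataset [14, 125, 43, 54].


min=14, max=125
(54-14)/(125-14) = 40/111 = 0.3604

0.3604


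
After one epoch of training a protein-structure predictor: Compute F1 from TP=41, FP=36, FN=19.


Precision = 41/77 = 0.5325
Recall = 41/60 = 0.6833
F1 = 2·P·R/(P+R) = 2·TP/(2·TP+FP+FN) = 82/(82+36+19) = 82/137 = 0.5985

0.5985


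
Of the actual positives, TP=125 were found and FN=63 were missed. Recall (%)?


Recall = TP/(TP+FN)
= 125/(125+63)
= 125/188 = 66.49%

66.49%


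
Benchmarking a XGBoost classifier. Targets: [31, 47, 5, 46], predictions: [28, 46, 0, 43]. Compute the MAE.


Absolute errors: |31-28|=3, |47-46|=1, |5-0|=5, |46-43|=3
Sum = 12
MAE = 12/4 = 3

3


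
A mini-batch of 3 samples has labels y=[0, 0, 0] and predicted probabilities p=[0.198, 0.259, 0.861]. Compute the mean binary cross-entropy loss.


L[0] = -ln(1-0.198) = -ln(0.802) = 0.2206
L[1] = -ln(1-0.259) = -ln(0.741) = 0.2998
L[2] = -ln(1-0.861) = -ln(0.139) = 1.9733
mean = (0.2206 + 0.2998 + 1.9733)/3 = 0.8312

0.8312


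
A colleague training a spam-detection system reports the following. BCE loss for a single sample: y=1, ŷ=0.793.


BCE = -[y·ln(p) + (1-y)·ln(1-p)]
= -1·ln(0.793) - 0
= -ln(0.793) = 0.2319

0.2319


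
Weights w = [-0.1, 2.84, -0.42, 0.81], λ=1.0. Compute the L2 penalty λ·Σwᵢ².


‖w‖₂² = (-0.1)² + (2.84)² + (-0.42)² + (0.81)²
     = 0.01 + 8.0656 + 0.1764 + 0.6561
     = 8.9081
λ·‖w‖₂² = 1.0·8.9081 = 8.9081

8.9081


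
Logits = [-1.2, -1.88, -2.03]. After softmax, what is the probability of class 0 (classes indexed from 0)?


Exponentials: e^-1.2=0.3012, e^-1.88=0.1526, e^-2.03=0.1313
Sum = 0.5851
Softmax = [0.5148, 0.2608, 0.2245]
p[0] = 0.3012/0.5851 = 0.5148

0.5148


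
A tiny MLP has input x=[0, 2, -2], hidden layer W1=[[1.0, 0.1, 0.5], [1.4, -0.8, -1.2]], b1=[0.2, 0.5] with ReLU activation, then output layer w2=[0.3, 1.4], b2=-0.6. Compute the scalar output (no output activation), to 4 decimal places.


z1[0] = (1.0)·(0) + (0.1)·(2) + (0.5)·(-2) + 0.2 = -0.6
z1[1] = (1.4)·(0) + (-0.8)·(2) + (-1.2)·(-2) + 0.5 = 1.3
h = ReLU(z1) = [0.0, 1.3]
output = (0.3)·(0.0) + (1.4)·(1.3) - 0.6 = 1.22

1.22


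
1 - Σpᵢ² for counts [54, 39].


Probabilities: [54/93, 39/93] ≈ [0.5806, 0.4194]
Σpᵢ² = (2916 + 1521)/93² = 4437/8649
Gini = 1 - Σpᵢ² = 1 - 4437/8649 = 0.487

0.487


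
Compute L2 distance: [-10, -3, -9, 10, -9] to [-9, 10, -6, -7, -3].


d = √((-10+ 9)² + (-3-10)² + (-9+ 6)² + (10+ 7)² + (-9+ 3)²)
  = √(1 + 169 + 9 + 289 + 36)
  = √504 = 22.4499

22.4499


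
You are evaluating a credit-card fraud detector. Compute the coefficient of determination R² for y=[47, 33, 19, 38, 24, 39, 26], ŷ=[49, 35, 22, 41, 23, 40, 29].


ȳ = 32.2857
SS_res = Σ(y-ŷ)² = 37
SS_tot = Σ(y-ȳ)² = 579.43
R² = 1 - SS_res/SS_tot = 1 - 0.0639 = 0.9361

0.9361


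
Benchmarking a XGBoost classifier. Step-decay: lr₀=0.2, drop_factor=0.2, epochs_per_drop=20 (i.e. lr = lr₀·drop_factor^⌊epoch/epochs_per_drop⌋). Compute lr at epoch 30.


n_drops = ⌊30/20⌋ = 1
lr = 0.2·0.2^1 = 0.2·0.2 = 0.04

0.04


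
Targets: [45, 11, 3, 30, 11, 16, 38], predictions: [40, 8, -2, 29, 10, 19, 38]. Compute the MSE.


Squared errors: (45-40)²=25, (11-8)²=9, (3+ 2)²=25, (30-29)²=1, (11-10)²=1, (16-19)²=9, (38-38)²=0
Sum = 70
MSE = 70/7 = 10

10


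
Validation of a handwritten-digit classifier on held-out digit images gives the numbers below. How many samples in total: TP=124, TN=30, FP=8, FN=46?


Total = TP + TN + FP + FN
= 124 + 30 + 8 + 46
= 208
(Predicted positive: 132, predicted negative: 76)

208


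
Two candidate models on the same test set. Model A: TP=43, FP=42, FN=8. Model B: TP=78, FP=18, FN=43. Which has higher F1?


Model A: P=43/85=0.5059, R=43/51=0.8431, F1=2PR/(P+R)=2TP/(2TP+FP+FN)=86/136=0.6324
Model B: P=78/96=0.8125, R=78/121=0.6446, F1=2PR/(P+R)=2TP/(2TP+FP+FN)=156/217=0.7189
0.6324 < 0.7189 → Model B

Model B


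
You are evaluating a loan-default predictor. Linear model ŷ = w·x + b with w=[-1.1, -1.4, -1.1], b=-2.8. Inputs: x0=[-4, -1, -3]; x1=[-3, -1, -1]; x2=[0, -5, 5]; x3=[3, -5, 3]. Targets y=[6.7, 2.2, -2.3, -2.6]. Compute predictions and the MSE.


ŷ0 = (-1.1)·(-4) + (-1.4)·(-1) + (-1.1)·(-3) - 2.8 = 6.3
ŷ1 = (-1.1)·(-3) + (-1.4)·(-1) + (-1.1)·(-1) - 2.8 = 3.0
ŷ2 = (-1.1)·(0) + (-1.4)·(-5) + (-1.1)·(5) - 2.8 = -1.3
ŷ3 = (-1.1)·(3) + (-1.4)·(-5) + (-1.1)·(3) - 2.8 = -2.4
errors² = [0.16, 0.64, 1.0, 0.04]
MSE = 1.8400/4 = 0.46

0.46


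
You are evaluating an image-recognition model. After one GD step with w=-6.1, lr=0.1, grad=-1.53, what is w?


w_new = w - α·∇
= -6.1 - 0.1·-1.53
= -6.1 + 0.153
= -5.947

-5.947


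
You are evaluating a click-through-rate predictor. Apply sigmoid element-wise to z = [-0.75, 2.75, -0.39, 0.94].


σ(-0.75) = 1/(1+e^0.75) = 0.3208
σ(2.75) = 1/(1+e^-2.75) = 0.9399
σ(-0.39) = 1/(1+e^0.39) = 0.4037
σ(0.94) = 1/(1+e^-0.94) = 0.7191
result = [0.3208, 0.9399, 0.4037, 0.7191]

[0.3208, 0.9399, 0.4037, 0.7191]


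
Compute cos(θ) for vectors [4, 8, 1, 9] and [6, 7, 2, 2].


A·B = 4·6 + 8·7 + 1·2 + 9·2 = 100
‖A‖ = √162 = 12.7279, ‖B‖ = √93 = 9.6437
cos = 100/(√162·√93) = 100/√15066 = 0.8147

0.8147


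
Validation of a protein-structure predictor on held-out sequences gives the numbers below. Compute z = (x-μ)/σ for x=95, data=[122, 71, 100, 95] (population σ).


μ = 97, σ = 18.1246
z = (95 - 97)/18.1246 = -0.1103

-0.1103


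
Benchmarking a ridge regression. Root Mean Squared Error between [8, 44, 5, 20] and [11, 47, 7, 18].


MSE = 26/4 = 6.5
RMSE = √(26/4) = 2.5495

2.5495


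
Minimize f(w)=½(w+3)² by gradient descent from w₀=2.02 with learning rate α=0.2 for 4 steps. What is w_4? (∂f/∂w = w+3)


step 1: grad = 2.02+3 = 5.02; w = 2.02 - 0.2·(5.02) = 1.016
step 2: grad = 1.016+3 = 4.016; w = 1.016 - 0.2·(4.016) = 0.2128
step 3: grad = 0.2128+3 = 3.2128; w = 0.2128 - 0.2·(3.2128) = -0.42976
step 4: grad = -0.42976+3 = 2.57024; w = -0.42976 - 0.2·(2.57024) = -0.943808

-0.943808


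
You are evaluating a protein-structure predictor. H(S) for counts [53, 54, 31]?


Probabilities: [53/138, 54/138, 31/138] ≈ [0.3841, 0.3913, 0.2246]
H = -((53/138)·log₂(53/138) + (54/138)·log₂(54/138) + (31/138)·log₂(31/138))
  = 1.5439 bits

1.5439 bits


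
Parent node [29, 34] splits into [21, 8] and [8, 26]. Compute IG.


Parent = [29, 34], H_parent = 0.9955
H_left = 0.8498 (n=29), H_right = 0.7871 (n=34)
H_children = (29/63)·0.8498 + (34/63)·0.7871 = 0.816
IG = 0.9955 - 0.816 = 0.1795

0.1795


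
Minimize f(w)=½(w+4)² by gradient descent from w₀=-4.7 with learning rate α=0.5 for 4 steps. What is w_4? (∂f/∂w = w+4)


step 1: grad = -4.7+4 = -0.7; w = -4.7 - 0.5·(-0.7) = -4.35
step 2: grad = -4.35+4 = -0.35; w = -4.35 - 0.5·(-0.35) = -4.175
step 3: grad = -4.175+4 = -0.175; w = -4.175 - 0.5·(-0.175) = -4.0875
step 4: grad = -4.0875+4 = -0.0875; w = -4.0875 - 0.5·(-0.0875) = -4.04375

-4.04375


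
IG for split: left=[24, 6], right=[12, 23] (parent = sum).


Parent = [36, 29], H_parent = 0.9916
H_left = 0.7219 (n=30), H_right = 0.9275 (n=35)
H_children = (30/65)·0.7219 + (35/65)·0.9275 = 0.8326
IG = 0.9916 - 0.8326 = 0.159

0.159


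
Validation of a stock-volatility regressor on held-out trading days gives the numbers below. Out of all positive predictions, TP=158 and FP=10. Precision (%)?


Precision = TP/(TP+FP)
= 158/(158+10)
= 158/168 = 94.05%

94.05%


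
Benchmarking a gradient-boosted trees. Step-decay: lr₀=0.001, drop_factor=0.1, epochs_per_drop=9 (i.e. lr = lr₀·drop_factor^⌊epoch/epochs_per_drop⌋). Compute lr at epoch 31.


n_drops = ⌊31/9⌋ = 3
lr = 0.001·0.1^3 = 0.001·0.001 = 0.000001

0.000001


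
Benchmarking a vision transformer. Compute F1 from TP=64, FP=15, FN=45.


Precision = 64/79 = 0.8101
Recall = 64/109 = 0.5872
F1 = 2·P·R/(P+R) = 2·TP/(2·TP+FP+FN) = 128/(128+15+45) = 128/188 = 0.6809

0.6809


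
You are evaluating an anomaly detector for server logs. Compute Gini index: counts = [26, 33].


Probabilities: [26/59, 33/59] ≈ [0.4407, 0.5593]
Σpᵢ² = (676 + 1089)/59² = 1765/3481
Gini = 1 - Σpᵢ² = 1 - 1765/3481 = 0.493

0.493


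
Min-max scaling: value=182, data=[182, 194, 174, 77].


min=77, max=194
(182-77)/(194-77) = 105/117 = 0.8974

0.8974


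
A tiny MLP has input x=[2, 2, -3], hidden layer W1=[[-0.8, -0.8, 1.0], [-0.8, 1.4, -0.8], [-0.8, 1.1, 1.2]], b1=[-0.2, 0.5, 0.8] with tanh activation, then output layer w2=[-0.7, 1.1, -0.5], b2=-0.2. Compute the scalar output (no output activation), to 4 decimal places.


z1[0] = (-0.8)·(2) + (-0.8)·(2) + (1.0)·(-3) - 0.2 = -6.4
z1[1] = (-0.8)·(2) + (1.4)·(2) + (-0.8)·(-3) + 0.5 = 4.1
z1[2] = (-0.8)·(2) + (1.1)·(2) + (1.2)·(-3) + 0.8 = -2.2
h = tanh(z1) = [-1.0, 0.9995, -0.9757]
output = (-0.7)·(-1.0) + (1.1)·(0.9995) + (-0.5)·(-0.9757) - 0.2 = 2.0873

2.0873


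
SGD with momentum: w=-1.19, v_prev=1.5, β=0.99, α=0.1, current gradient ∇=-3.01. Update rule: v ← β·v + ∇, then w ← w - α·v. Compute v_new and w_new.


v_new = 0.99·1.5 - 3.01 = 1.485 - 3.01 = -1.525
w_new = -1.19 - 0.1·-1.525 = -1.19 + 0.1525 = -1.0375

v_new=-1.525, w_new=-1.0375


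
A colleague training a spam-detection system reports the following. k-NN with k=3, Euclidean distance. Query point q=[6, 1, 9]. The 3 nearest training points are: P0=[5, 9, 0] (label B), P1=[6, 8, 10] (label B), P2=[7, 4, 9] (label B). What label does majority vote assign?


d(q,P0) = 12.083  (label B)
d(q,P1) = 7.0711  (label B)
d(q,P2) = 3.1623  (label B)
Votes: A=0, B=3
Majority → B

B


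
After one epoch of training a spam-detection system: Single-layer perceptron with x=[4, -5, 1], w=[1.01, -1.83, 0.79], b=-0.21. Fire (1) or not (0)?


z = (4)·(1.01) + (-5)·(-1.83) + (1)·(0.79) - 0.21
  = 13.77
step(z) = 1 (z≥0)

1


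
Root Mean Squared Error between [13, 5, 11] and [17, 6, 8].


MSE = 26/3 = 8.6667
RMSE = √(26/3) = 2.9439

2.9439


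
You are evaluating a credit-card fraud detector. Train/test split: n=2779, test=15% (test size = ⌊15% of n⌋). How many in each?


Test = ⌊2779·15/100⌋ = 416
Train = 2779 - 416 = 2363

Train: 2363, Test: 416


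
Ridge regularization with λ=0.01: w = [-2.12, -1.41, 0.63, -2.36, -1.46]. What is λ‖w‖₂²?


‖w‖₂² = (-2.12)² + (-1.41)² + (0.63)² + (-2.36)² + (-1.46)²
     = 4.4944 + 1.9881 + 0.3969 + 5.5696 + 2.1316
     = 14.5806
λ·‖w‖₂² = 0.01·14.5806 = 0.145806

0.145806


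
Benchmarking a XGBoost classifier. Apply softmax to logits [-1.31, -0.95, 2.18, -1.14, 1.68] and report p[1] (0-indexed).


Exponentials: e^-1.31=0.2698, e^-0.95=0.3867, e^2.18=8.8463, e^-1.14=0.3198, e^1.68=5.3656
Sum = 15.1882
Softmax = [0.0178, 0.0255, 0.5824, 0.0211, 0.3533]
p[1] = 0.3867/15.1882 = 0.0255

0.0255


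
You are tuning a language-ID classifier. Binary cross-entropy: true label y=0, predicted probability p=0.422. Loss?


BCE = -[y·ln(p) + (1-y)·ln(1-p)]
= -0 - 1·ln(1-0.422)
= -ln(0.578) = 0.5482

0.5482


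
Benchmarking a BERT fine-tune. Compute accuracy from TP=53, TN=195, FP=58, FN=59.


Accuracy = (TP+TN)/(TP+TN+FP+FN)
= (53+195)/(365)
= 248/365 = 67.95%

67.95%


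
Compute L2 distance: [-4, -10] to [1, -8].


d = √((-4-1)² + (-10+ 8)²)
  = √(25 + 4)
  = √29 = 5.3852

5.3852


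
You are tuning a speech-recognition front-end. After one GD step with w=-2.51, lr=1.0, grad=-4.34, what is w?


w_new = w - α·∇
= -2.51 - 1.0·-4.34
= -2.51 + 4.34
= 1.83

1.83


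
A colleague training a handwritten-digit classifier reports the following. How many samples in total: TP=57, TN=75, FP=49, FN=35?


Total = TP + TN + FP + FN
= 57 + 75 + 49 + 35
= 216
(Predicted positive: 106, predicted negative: 110)

216


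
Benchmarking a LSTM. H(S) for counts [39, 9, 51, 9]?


Probabilities: [39/108, 9/108, 51/108, 9/108] ≈ [0.3611, 0.0833, 0.4722, 0.0833]
H = -((39/108)·log₂(39/108) + (9/108)·log₂(9/108) + (51/108)·log₂(51/108) + (9/108)·log₂(9/108))
  = 1.6393 bits

1.6393 bits


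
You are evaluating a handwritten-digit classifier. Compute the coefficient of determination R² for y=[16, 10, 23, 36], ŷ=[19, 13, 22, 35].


ȳ = 21.25
SS_res = Σ(y-ŷ)² = 20
SS_tot = Σ(y-ȳ)² = 374.75
R² = 1 - SS_res/SS_tot = 1 - 0.0534 = 0.9466

0.9466


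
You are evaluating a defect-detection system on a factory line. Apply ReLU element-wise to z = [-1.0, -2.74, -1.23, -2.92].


ReLU(-1.0) = max(0, -1.0) = 0.0
ReLU(-2.74) = max(0, -2.74) = 0.0
ReLU(-1.23) = max(0, -1.23) = 0.0
ReLU(-2.92) = max(0, -2.92) = 0.0
result = [0.0, 0.0, 0.0, 0.0]

[0.0, 0.0, 0.0, 0.0]


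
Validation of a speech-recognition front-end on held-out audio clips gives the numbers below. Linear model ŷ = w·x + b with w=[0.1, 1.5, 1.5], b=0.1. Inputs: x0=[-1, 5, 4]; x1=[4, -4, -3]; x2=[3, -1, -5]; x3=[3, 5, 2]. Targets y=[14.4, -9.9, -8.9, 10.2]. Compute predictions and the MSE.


ŷ0 = (0.1)·(-1) + (1.5)·(5) + (1.5)·(4) + 0.1 = 13.5
ŷ1 = (0.1)·(4) + (1.5)·(-4) + (1.5)·(-3) + 0.1 = -10.0
ŷ2 = (0.1)·(3) + (1.5)·(-1) + (1.5)·(-5) + 0.1 = -8.6
ŷ3 = (0.1)·(3) + (1.5)·(5) + (1.5)·(2) + 0.1 = 10.9
errors² = [0.81, 0.01, 0.09, 0.49]
MSE = 1.4000/4 = 0.35

0.35


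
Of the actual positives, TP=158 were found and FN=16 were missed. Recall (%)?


Recall = TP/(TP+FN)
= 158/(158+16)
= 158/174 = 90.8%

90.8%


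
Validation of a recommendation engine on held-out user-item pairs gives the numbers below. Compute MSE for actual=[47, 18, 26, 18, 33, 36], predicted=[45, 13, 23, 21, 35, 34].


Squared errors: (47-45)²=4, (18-13)²=25, (26-23)²=9, (18-21)²=9, (33-35)²=4, (36-34)²=4
Sum = 55
MSE = 55/6 = 55/6

55/6


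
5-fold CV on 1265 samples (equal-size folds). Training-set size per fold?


Fold size = 1265/5 = 253
Training per fold = 1265 - 253 = 1012

1012


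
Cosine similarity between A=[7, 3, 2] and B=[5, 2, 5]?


A·B = 7·5 + 3·2 + 2·5 = 51
‖A‖ = √62 = 7.874, ‖B‖ = √54 = 7.3485
cos = 51/(√62·√54) = 51/√3348 = 0.8814

0.8814


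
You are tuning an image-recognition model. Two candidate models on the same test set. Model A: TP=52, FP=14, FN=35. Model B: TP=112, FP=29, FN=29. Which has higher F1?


Model A: P=52/66=0.7879, R=52/87=0.5977, F1=2PR/(P+R)=2TP/(2TP+FP+FN)=104/153=0.6797
Model B: P=112/141=0.7943, R=112/141=0.7943, F1=2PR/(P+R)=2TP/(2TP+FP+FN)=224/282=0.7943
0.6797 < 0.7943 → Model B

Model B


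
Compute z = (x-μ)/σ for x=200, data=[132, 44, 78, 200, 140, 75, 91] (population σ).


μ = 108.5714, σ = 48.4557
z = (200 - 108.5714)/48.4557 = 1.8868

1.8868


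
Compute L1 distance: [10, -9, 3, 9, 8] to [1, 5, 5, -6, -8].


d = |10-1| + |-9-5| + |3-5| + |9+ 6| + |8+ 8|
  = 9 + 14 + 2 + 15 + 16
  = 56

56


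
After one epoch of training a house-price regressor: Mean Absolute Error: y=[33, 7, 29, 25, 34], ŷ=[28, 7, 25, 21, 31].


Absolute errors: |33-28|=5, |7-7|=0, |29-25|=4, |25-21|=4, |34-31|=3
Sum = 16
MAE = 16/5 = 16/5

16/5


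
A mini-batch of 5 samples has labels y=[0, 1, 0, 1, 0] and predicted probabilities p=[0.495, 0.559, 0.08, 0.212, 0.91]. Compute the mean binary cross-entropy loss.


L[0] = -ln(1-0.495) = -ln(0.505) = 0.6832
L[1] = -ln(0.559) = 0.5816
L[2] = -ln(1-0.08) = -ln(0.92) = 0.0834
L[3] = -ln(0.212) = 1.5512
L[4] = -ln(1-0.91) = -ln(0.09) = 2.4079
mean = (0.6832 + 0.5816 + 0.0834 + 1.5512 + 2.4079)/5 = 1.0615

1.0615


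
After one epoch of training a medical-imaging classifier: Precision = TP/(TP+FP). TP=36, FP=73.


Precision = TP/(TP+FP)
= 36/(36+73)
= 36/109 = 33.03%

33.03%


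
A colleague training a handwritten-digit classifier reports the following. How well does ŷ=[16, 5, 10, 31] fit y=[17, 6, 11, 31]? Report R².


ȳ = 16.25
SS_res = Σ(y-ŷ)² = 3
SS_tot = Σ(y-ȳ)² = 350.75
R² = 1 - SS_res/SS_tot = 1 - 0.0086 = 0.9914

0.9914


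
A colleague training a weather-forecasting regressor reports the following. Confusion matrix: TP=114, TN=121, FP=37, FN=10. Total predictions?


Total = TP + TN + FP + FN
= 114 + 121 + 37 + 10
= 282
(Predicted positive: 151, predicted negative: 131)

282


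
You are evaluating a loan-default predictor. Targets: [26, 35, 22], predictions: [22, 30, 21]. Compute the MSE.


Squared errors: (26-22)²=16, (35-30)²=25, (22-21)²=1
Sum = 42
MSE = 42/3 = 14

14


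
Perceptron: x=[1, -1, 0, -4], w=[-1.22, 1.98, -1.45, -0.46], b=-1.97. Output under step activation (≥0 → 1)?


z = (1)·(-1.22) + (-1)·(1.98) + (0)·(-1.45) + (-4)·(-0.46) - 1.97
  = -3.33
step(z) = 0 (z<0)

0


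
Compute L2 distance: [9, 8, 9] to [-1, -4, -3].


d = √((9+ 1)² + (8+ 4)² + (9+ 3)²)
  = √(100 + 144 + 144)
  = √388 = 19.6977

19.6977


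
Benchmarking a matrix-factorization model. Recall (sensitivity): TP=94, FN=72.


Recall = TP/(TP+FN)
= 94/(94+72)
= 94/166 = 56.63%

56.63%


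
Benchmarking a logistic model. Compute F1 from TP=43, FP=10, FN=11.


Precision = 43/53 = 0.8113
Recall = 43/54 = 0.7963
F1 = 2·P·R/(P+R) = 2·TP/(2·TP+FP+FN) = 86/(86+10+11) = 86/107 = 0.8037

0.8037


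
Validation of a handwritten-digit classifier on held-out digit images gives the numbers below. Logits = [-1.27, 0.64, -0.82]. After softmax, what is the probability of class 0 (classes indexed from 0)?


Exponentials: e^-1.27=0.2808, e^0.64=1.8965, e^-0.82=0.4404
Sum = 2.6177
Softmax = [0.1073, 0.7245, 0.1682]
p[0] = 0.2808/2.6177 = 0.1073

0.1073


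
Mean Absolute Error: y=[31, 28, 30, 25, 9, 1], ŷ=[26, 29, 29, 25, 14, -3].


Absolute errors: |31-26|=5, |28-29|=1, |30-29|=1, |25-25|=0, |9-14|=5, |1+ 3|=4
Sum = 16
MAE = 16/6 = 8/3

8/3


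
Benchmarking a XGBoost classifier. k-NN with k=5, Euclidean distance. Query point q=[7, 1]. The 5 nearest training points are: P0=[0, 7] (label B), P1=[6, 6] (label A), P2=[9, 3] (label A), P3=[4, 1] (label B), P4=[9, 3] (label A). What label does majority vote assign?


d(q,P0) = 9.2195  (label B)
d(q,P1) = 5.099  (label A)
d(q,P2) = 2.8284  (label A)
d(q,P3) = 3.0  (label B)
d(q,P4) = 2.8284  (label A)
Votes: A=3, B=2
Majority → A

A


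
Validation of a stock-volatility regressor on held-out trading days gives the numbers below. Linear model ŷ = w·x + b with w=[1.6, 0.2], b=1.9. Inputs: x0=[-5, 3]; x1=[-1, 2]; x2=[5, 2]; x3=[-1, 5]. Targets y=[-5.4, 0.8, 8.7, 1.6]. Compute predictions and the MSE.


ŷ0 = (1.6)·(-5) + (0.2)·(3) + 1.9 = -5.5
ŷ1 = (1.6)·(-1) + (0.2)·(2) + 1.9 = 0.7
ŷ2 = (1.6)·(5) + (0.2)·(2) + 1.9 = 10.3
ŷ3 = (1.6)·(-1) + (0.2)·(5) + 1.9 = 1.3
errors² = [0.01, 0.01, 2.56, 0.09]
MSE = 2.6700/4 = 0.6675

0.6675


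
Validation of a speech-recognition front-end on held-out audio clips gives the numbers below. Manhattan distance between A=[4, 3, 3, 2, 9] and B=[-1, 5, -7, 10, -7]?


d = |4+ 1| + |3-5| + |3+ 7| + |2-10| + |9+ 7|
  = 5 + 2 + 10 + 8 + 16
  = 41

41


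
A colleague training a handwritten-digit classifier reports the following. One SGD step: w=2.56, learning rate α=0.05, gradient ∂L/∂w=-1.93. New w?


w_new = w - α·∇
= 2.56 - 0.05·-1.93
= 2.56 + 0.0965
= 2.6565

2.6565


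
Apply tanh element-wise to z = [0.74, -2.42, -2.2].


tanh(0.74) = 0.6291
tanh(-2.42) = -0.9843
tanh(-2.2) = -0.9757
result = [0.6291, -0.9843, -0.9757]

[0.6291, -0.9843, -0.9757]


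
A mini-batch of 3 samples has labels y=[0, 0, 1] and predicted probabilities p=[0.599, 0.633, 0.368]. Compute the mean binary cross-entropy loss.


L[0] = -ln(1-0.599) = -ln(0.401) = 0.9138
L[1] = -ln(1-0.633) = -ln(0.367) = 1.0024
L[2] = -ln(0.368) = 0.9997
mean = (0.9138 + 1.0024 + 0.9997)/3 = 0.972

0.972


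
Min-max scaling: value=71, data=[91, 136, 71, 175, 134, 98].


min=71, max=175
(71-71)/(175-71) = 0/104 = 0.0

0.0


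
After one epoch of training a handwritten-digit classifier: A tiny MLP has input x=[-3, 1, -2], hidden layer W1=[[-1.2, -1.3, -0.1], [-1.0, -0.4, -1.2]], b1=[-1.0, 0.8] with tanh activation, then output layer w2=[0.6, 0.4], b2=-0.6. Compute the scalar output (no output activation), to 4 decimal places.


z1[0] = (-1.2)·(-3) + (-1.3)·(1) + (-0.1)·(-2) - 1.0 = 1.5
z1[1] = (-1.0)·(-3) + (-0.4)·(1) + (-1.2)·(-2) + 0.8 = 5.8
h = tanh(z1) = [0.9051, 1.0]
output = (0.6)·(0.9051) + (0.4)·(1.0) - 0.6 = 0.3431

0.3431


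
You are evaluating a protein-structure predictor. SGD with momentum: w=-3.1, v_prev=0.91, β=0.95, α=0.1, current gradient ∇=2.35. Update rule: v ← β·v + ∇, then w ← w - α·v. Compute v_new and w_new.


v_new = 0.95·0.91 + 2.35 = 0.8645 + 2.35 = 3.2145
w_new = -3.1 - 0.1·3.2145 = -3.1 - 0.32145 = -3.42145

v_new=3.2145, w_new=-3.42145


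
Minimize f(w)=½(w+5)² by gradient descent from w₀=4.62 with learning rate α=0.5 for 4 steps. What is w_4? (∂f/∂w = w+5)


step 1: grad = 4.62+5 = 9.62; w = 4.62 - 0.5·(9.62) = -0.19
step 2: grad = -0.19+5 = 4.81; w = -0.19 - 0.5·(4.81) = -2.595
step 3: grad = -2.595+5 = 2.405; w = -2.595 - 0.5·(2.405) = -3.7975
step 4: grad = -3.7975+5 = 1.2025; w = -3.7975 - 0.5·(1.2025) = -4.39875

-4.39875


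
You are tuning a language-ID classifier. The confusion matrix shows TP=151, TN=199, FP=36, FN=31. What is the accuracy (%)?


Accuracy = (TP+TN)/(TP+TN+FP+FN)
= (151+199)/(417)
= 350/417 = 83.93%

83.93%


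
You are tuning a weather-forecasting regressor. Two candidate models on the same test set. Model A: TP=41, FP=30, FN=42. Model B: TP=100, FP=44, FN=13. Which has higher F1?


Model A: P=41/71=0.5775, R=41/83=0.494, F1=2PR/(P+R)=2TP/(2TP+FP+FN)=82/154=0.5325
Model B: P=100/144=0.6944, R=100/113=0.885, F1=2PR/(P+R)=2TP/(2TP+FP+FN)=200/257=0.7782
0.5325 < 0.7782 → Model B

Model B


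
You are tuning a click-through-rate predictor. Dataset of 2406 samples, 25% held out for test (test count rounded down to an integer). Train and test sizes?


Test = ⌊2406·25/100⌋ = 601
Train = 2406 - 601 = 1805

Train: 1805, Test: 601


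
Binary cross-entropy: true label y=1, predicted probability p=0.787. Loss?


BCE = -[y·ln(p) + (1-y)·ln(1-p)]
= -1·ln(0.787) - 0
= -ln(0.787) = 0.2395

0.2395


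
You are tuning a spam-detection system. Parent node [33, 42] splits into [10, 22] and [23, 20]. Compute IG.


Parent = [33, 42], H_parent = 0.9896
H_left = 0.896 (n=32), H_right = 0.9965 (n=43)
H_children = (32/75)·0.896 + (43/75)·0.9965 = 0.9536
IG = 0.9896 - 0.9536 = 0.036

0.036


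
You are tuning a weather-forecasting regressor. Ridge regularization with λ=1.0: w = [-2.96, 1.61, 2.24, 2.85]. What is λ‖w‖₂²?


‖w‖₂² = (-2.96)² + (1.61)² + (2.24)² + (2.85)²
     = 8.7616 + 2.5921 + 5.0176 + 8.1225
     = 24.4938
λ·‖w‖₂² = 1.0·24.4938 = 24.4938

24.4938


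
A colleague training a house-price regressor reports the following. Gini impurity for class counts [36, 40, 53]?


Probabilities: [36/129, 40/129, 53/129] ≈ [0.2791, 0.3101, 0.4109]
Σpᵢ² = (1296 + 1600 + 2809)/129² = 5705/16641
Gini = 1 - Σpᵢ² = 1 - 5705/16641 = 0.6572

0.6572


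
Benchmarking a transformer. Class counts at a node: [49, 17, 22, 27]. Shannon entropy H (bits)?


Probabilities: [49/115, 17/115, 22/115, 27/115] ≈ [0.4261, 0.1478, 0.1913, 0.2348]
H = -((49/115)·log₂(49/115) + (17/115)·log₂(17/115) + (22/115)·log₂(22/115) + (27/115)·log₂(27/115))
  = 1.8794 bits

1.8794 bits


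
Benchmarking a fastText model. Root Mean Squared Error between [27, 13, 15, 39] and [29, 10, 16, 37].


MSE = 18/4 = 4.5
RMSE = √(18/4) = 2.1213

2.1213


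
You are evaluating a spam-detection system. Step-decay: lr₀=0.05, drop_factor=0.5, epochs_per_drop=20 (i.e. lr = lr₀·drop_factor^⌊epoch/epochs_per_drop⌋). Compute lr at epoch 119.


n_drops = ⌊119/20⌋ = 5
lr = 0.05·0.5^5 = 0.05·0.03125 = 0.0015625

0.0015625


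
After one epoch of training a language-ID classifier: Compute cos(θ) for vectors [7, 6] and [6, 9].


A·B = 7·6 + 6·9 = 96
‖A‖ = √85 = 9.2195, ‖B‖ = √117 = 10.8167
cos = 96/(√85·√117) = 96/√9945 = 0.9627

0.9627


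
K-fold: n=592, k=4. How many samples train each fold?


Fold size = 592/4 = 148
Training per fold = 592 - 148 = 444

444


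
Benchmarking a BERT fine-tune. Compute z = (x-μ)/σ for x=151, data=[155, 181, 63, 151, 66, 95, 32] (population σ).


μ = 106.1429, σ = 52.2314
z = (151 - 106.1429)/52.2314 = 0.8588

0.8588


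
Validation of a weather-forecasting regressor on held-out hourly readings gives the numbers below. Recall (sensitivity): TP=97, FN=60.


Recall = TP/(TP+FN)
= 97/(97+60)
= 97/157 = 61.78%

61.78%


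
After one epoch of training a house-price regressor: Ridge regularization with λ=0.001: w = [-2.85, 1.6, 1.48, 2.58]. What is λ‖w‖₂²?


‖w‖₂² = (-2.85)² + (1.6)² + (1.48)² + (2.58)²
     = 8.1225 + 2.56 + 2.1904 + 6.6564
     = 19.5293
λ·‖w‖₂² = 0.001·19.5293 = 0.019529

0.019529


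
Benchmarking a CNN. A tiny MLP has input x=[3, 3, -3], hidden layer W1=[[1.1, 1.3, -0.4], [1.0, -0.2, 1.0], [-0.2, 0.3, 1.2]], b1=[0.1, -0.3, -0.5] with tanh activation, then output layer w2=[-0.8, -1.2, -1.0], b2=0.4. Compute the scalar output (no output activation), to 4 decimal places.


z1[0] = (1.1)·(3) + (1.3)·(3) + (-0.4)·(-3) + 0.1 = 8.5
z1[1] = (1.0)·(3) + (-0.2)·(3) + (1.0)·(-3) - 0.3 = -0.9
z1[2] = (-0.2)·(3) + (0.3)·(3) + (1.2)·(-3) - 0.5 = -3.8
h = tanh(z1) = [1.0, -0.7163, -0.999]
output = (-0.8)·(1.0) + (-1.2)·(-0.7163) + (-1.0)·(-0.999) + 0.4 = 1.4586

1.4586


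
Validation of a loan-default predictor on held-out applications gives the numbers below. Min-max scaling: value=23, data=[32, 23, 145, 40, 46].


min=23, max=145
(23-23)/(145-23) = 0/122 = 0.0

0.0


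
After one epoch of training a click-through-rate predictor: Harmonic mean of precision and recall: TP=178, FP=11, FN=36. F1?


Precision = 178/189 = 0.9418
Recall = 178/214 = 0.8318
F1 = 2·P·R/(P+R) = 2·TP/(2·TP+FP+FN) = 356/(356+11+36) = 356/403 = 0.8834

0.8834


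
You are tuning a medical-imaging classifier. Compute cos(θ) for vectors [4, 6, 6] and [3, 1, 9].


A·B = 4·3 + 6·1 + 6·9 = 72
‖A‖ = √88 = 9.3808, ‖B‖ = √91 = 9.5394
cos = 72/(√88·√91) = 72/√8008 = 0.8046

0.8046


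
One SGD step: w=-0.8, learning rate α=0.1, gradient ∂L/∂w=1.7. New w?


w_new = w - α·∇
= -0.8 - 0.1·1.7
= -0.8 - 0.17
= -0.97

-0.97


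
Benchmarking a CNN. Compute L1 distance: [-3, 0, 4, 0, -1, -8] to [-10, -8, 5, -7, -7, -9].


d = |-3+ 10| + |0+ 8| + |4-5| + |0+ 7| + |-1+ 7| + |-8+ 9|
  = 7 + 8 + 1 + 7 + 6 + 1
  = 30

30


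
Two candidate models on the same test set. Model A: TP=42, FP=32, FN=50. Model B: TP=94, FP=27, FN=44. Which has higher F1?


Model A: P=42/74=0.5676, R=42/92=0.4565, F1=2PR/(P+R)=2TP/(2TP+FP+FN)=84/166=0.506
Model B: P=94/121=0.7769, R=94/138=0.6812, F1=2PR/(P+R)=2TP/(2TP+FP+FN)=188/259=0.7259
0.506 < 0.7259 → Model B

Model B


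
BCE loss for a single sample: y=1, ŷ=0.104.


BCE = -[y·ln(p) + (1-y)·ln(1-p)]
= -1·ln(0.104) - 0
= -ln(0.104) = 2.2634

2.2634


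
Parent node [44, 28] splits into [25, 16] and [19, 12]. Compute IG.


Parent = [44, 28], H_parent = 0.9641
H_left = 0.965 (n=41), H_right = 0.9629 (n=31)
H_children = (41/72)·0.965 + (31/72)·0.9629 = 0.9641
IG = 0.9641 - 0.9641 = 0.0

0.0


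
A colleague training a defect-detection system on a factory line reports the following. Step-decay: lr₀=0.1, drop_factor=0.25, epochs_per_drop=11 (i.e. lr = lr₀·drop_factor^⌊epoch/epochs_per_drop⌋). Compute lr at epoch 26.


n_drops = ⌊26/11⌋ = 2
lr = 0.1·0.25^2 = 0.1·0.0625 = 0.00625

0.00625


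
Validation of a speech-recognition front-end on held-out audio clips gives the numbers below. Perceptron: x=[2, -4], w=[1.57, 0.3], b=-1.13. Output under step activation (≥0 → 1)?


z = (2)·(1.57) + (-4)·(0.3) - 1.13
  = 0.81
step(z) = 1 (z≥0)

1


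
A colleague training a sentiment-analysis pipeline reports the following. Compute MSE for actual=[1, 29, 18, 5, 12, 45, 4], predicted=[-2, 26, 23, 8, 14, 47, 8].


Squared errors: (1+ 2)²=9, (29-26)²=9, (18-23)²=25, (5-8)²=9, (12-14)²=4, (45-47)²=4, (4-8)²=16
Sum = 76
MSE = 76/7 = 76/7

76/7


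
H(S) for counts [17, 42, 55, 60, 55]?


Probabilities: [17/229, 42/229, 55/229, 60/229, 55/229] ≈ [0.0742, 0.1834, 0.2402, 0.262, 0.2402]
H = -((17/229)·log₂(17/229) + (42/229)·log₂(42/229) + (55/229)·log₂(55/229) + (60/229)·log₂(60/229) + (55/229)·log₂(55/229))
  = 2.2221 bits

2.2221 bits


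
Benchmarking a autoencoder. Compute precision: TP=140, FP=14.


Precision = TP/(TP+FP)
= 140/(140+14)
= 140/154 = 90.91%

90.91%


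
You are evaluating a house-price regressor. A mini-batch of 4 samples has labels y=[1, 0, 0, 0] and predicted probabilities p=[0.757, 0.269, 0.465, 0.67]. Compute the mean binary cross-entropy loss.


L[0] = -ln(0.757) = 0.2784
L[1] = -ln(1-0.269) = -ln(0.731) = 0.3133
L[2] = -ln(1-0.465) = -ln(0.535) = 0.6255
L[3] = -ln(1-0.67) = -ln(0.33) = 1.1087
mean = (0.2784 + 0.3133 + 0.6255 + 1.1087)/4 = 0.5815

0.5815


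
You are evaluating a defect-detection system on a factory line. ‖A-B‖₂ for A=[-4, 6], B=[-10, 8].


d = √((-4+ 10)² + (6-8)²)
  = √(36 + 4)
  = √40 = 6.3246

6.3246


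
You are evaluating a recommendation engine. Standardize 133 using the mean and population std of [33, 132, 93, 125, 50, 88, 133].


μ = 93.4286, σ = 37.067
z = (133 - 93.4286)/37.067 = 1.0676

1.0676


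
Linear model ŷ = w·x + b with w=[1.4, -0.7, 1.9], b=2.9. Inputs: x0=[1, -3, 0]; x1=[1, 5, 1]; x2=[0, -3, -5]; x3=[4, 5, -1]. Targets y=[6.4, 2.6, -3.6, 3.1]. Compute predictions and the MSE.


ŷ0 = (1.4)·(1) + (-0.7)·(-3) + (1.9)·(0) + 2.9 = 6.4
ŷ1 = (1.4)·(1) + (-0.7)·(5) + (1.9)·(1) + 2.9 = 2.7
ŷ2 = (1.4)·(0) + (-0.7)·(-3) + (1.9)·(-5) + 2.9 = -4.5
ŷ3 = (1.4)·(4) + (-0.7)·(5) + (1.9)·(-1) + 2.9 = 3.1
errors² = [0.0, 0.01, 0.81, 0.0]
MSE = 0.8200/4 = 0.205

0.205


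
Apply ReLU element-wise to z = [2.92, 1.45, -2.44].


ReLU(2.92) = max(0, 2.92) = 2.92
ReLU(1.45) = max(0, 1.45) = 1.45
ReLU(-2.44) = max(0, -2.44) = 0.0
result = [2.92, 1.45, 0.0]

[2.92, 1.45, 0.0]
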